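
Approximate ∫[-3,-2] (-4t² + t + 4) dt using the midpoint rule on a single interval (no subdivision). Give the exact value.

-23.5

M = (b−a)·f(-2.5) = 1·(-23.5) = -23.5.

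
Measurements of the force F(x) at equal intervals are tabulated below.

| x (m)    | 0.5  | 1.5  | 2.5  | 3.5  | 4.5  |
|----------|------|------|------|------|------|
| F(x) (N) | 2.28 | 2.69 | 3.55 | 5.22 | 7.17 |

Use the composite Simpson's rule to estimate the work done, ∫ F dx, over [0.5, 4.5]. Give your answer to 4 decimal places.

16.0633

h = 1, n = 4.
(h/3)·[y₀ + 4y₁ + 2y₂ + 4y₃ + y₄] = 0.333333·(48.19) = 16.0633.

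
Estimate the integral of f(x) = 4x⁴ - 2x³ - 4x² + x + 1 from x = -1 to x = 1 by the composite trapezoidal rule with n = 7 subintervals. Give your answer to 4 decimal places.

1.0404

h = (1 − (-1))/7 = 0.285714.
Nodes x₀,…,x₇ = -1, -0.714286, -0.428571, -0.142857, 0.142857, 0.428571, 0.714286, 1.
f(x) = 4x⁴ - 2x³ - 4x² + x + 1: f₀=2, f₁=0.014994, f₂=0.129113, f₃=0.783007, f₄=1.057060, f₅=0.671387, f₆=-0.014161, f₇=0.
(h/2)·[f₀ + 2f₁ + 2f₂ + 2f₃ + 2f₄ + 2f₅ + 2f₆ + f₇] = 0.142857·(7.282799) = 1.0404.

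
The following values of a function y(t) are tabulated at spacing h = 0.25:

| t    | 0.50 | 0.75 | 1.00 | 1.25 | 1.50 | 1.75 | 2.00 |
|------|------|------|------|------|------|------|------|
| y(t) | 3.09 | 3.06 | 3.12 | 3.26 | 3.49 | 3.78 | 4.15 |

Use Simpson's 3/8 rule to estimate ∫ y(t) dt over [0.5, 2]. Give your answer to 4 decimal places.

5.0728

h = 0.25, n = 6.
(3h/8)·[y₀ + 3y₁ + 3y₂ + 2y₃ + 3y₄ + 3y₅ + y₆] = 0.09375·(54.11) = 5.0728.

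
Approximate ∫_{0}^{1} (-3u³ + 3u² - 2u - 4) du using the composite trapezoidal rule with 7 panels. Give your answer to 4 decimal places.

-4.7551

h = (1 − 0)/7 = 0.142857.
Nodes u₀,…,u₇ = 0, 0.142857, 0.285714, 0.428571, 0.571429, 0.714286, 0.857143, 1.
f(u) = -3u³ + 3u² - 2u - 4: f₀=-4, f₁=-4.233236, f₂=-4.396501, f₃=-4.542274, f₄=-4.723032, f₅=-4.991254, f₆=-5.399417, f₇=-6.
(h/2)·[f₀ + 2f₁ + 2f₂ + 2f₃ + 2f₄ + 2f₅ + 2f₆ + f₇] = 0.071429·(-66.571429) = -4.7551.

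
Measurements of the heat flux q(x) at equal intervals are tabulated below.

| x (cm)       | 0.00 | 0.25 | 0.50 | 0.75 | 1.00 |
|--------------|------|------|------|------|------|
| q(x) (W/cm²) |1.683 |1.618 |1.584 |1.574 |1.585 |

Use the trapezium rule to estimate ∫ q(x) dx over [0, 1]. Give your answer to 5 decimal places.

h = 0.25, n = 4.
(h/2)·[y₀ + 2y₁ + 2y₂ + 2y₃ + y₄] = 0.125·(12.820) = 1.60250.

1.60250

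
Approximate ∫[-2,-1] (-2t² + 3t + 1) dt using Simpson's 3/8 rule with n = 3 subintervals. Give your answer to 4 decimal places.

h = (-1 − (-2))/3 = 0.333333.
Nodes t₀,…,t₃ = -2, -1.666667, -1.333333, -1.
f(t) = -2t² + 3t + 1: f₀=-13, f₁=-9.555556, f₂=-6.555556, f₃=-4.
(3h/8)·[f₀ + 3f₁ + 3f₂ + f₃] = 0.125·(-65.333333) = -8.1667.

-8.1667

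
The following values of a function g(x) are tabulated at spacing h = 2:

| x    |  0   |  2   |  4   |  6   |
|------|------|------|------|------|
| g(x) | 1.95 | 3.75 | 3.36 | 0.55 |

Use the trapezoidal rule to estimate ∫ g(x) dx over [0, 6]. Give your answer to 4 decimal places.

h = 2, n = 3.
(h/2)·[y₀ + 2y₁ + 2y₂ + y₃] = 1·(16.72) = 16.7200.

16.7200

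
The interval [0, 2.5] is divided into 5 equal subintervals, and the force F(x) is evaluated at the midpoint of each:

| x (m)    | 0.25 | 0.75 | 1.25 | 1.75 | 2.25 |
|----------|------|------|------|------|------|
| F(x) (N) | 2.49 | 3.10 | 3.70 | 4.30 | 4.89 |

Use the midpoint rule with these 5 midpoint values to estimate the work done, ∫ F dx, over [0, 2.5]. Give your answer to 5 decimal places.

h = 0.5, n = 5.
h·[y(m₁) + y(m₂) + y(m₃) + y(m₄) + y(m₅)] = 0.5·(18.48) = 9.24000.

9.24000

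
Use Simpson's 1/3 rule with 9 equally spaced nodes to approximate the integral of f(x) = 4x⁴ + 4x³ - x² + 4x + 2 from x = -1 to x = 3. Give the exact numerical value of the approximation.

290

h = (3 − (-1))/8 = 0.5.
Nodes x₀,…,x₈ = -1, -0.5, 0, 0.5, 1, 1.5, 2, 2.5, 3.
f(x) = 4x⁴ + 4x³ - x² + 4x + 2: f₀=-3, f₁=-0.5, f₂=2, f₃=4.5, f₄=13, f₅=39.5, f₆=102, f₇=224.5, f₈=437.
(h/3)·[f₀ + 4f₁ + 2f₂ + 4f₃ + 2f₄ + 4f₅ + 2f₆ + 4f₇ + f₈] = 0.166667·(1740) = 290.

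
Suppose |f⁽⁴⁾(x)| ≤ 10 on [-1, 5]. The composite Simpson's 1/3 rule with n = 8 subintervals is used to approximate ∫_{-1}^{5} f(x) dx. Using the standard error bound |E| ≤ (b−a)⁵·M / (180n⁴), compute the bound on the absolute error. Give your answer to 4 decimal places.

|E| ≤ (6)⁵·10 / (180·8⁴) = 77760/737280 = 0.1055.

0.1055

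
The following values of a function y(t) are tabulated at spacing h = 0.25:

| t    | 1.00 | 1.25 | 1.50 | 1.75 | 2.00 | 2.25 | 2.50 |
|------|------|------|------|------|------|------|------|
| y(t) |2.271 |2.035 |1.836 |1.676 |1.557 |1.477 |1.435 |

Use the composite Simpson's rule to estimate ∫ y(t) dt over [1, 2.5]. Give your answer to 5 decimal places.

2.60367

h = 0.25, n = 6.
(h/3)·[y₀ + 4y₁ + 2y₂ + 4y₃ + 2y₄ + 4y₅ + y₆] = 0.083333·(31.244) = 2.60367.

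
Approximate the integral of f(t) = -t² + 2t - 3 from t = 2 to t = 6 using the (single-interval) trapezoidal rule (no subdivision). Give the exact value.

-60

T = (b−a)/2 · [f(2) + f(6)] = 2·[(-3) + (-27)] = -60.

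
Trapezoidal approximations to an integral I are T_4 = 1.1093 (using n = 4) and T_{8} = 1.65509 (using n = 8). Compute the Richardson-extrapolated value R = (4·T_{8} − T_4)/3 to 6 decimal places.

1.837020

R = (4·T_{8} − T_4) / 3 = (4·1.65509 − 1.1093)/3 = (5.51106)/3 = 1.837020.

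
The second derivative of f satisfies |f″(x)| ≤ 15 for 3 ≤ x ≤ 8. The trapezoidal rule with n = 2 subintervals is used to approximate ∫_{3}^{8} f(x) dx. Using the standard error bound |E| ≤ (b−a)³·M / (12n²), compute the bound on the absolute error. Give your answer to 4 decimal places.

39.0625

|E| ≤ (5)³·15 / (12·2²) = 1875/48 = 39.0625.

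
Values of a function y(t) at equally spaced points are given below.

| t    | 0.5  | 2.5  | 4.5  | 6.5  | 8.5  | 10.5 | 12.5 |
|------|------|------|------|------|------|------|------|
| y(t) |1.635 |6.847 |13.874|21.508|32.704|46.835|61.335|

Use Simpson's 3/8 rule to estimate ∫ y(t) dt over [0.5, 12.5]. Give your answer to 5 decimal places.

h = 2, n = 6.
(3h/8)·[y₀ + 3y₁ + 3y₂ + 2y₃ + 3y₄ + 3y₅ + y₆] = 0.75·(406.766) = 305.07450.

305.07450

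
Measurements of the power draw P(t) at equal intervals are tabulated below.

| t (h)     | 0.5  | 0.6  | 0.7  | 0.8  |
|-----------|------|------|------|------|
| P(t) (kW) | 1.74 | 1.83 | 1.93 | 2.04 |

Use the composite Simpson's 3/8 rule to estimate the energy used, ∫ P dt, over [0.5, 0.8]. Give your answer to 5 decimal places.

h = 0.1, n = 3.
(3h/8)·[y₀ + 3y₁ + 3y₂ + y₃] = 0.0375·(15.06) = 0.56475.

0.56475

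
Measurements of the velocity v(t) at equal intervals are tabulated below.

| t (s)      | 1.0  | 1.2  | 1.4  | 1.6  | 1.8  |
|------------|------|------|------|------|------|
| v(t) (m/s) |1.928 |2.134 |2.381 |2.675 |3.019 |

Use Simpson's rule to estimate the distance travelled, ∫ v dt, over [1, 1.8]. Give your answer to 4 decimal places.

h = 0.2, n = 4.
(h/3)·[y₀ + 4y₁ + 2y₂ + 4y₃ + y₄] = 0.066667·(28.945) = 1.9297.

1.9297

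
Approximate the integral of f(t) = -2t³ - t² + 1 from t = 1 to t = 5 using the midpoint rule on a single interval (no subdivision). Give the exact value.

-248

M = (b−a)·f(3) = 4·(-62) = -248.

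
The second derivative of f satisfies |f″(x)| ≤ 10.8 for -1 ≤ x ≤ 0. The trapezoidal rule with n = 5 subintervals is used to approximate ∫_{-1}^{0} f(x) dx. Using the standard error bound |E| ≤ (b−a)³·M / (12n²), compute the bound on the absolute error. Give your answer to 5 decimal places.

0.03600

|E| ≤ (1)³·10.8 / (12·5²) = 10.8/300 = 0.03600.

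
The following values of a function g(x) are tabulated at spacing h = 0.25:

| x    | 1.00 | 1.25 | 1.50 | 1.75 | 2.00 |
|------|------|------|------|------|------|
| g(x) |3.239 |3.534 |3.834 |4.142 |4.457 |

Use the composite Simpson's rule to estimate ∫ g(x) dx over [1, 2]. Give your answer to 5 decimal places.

h = 0.25, n = 4.
(h/3)·[y₀ + 4y₁ + 2y₂ + 4y₃ + y₄] = 0.083333·(46.068) = 3.83900.

3.83900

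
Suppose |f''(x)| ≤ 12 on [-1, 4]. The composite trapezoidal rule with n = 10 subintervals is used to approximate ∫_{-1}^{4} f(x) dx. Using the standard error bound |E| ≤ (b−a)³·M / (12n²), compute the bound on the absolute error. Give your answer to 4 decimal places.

1.2500

|E| ≤ (5)³·12 / (12·10²) = 1500/1200 = 1.2500.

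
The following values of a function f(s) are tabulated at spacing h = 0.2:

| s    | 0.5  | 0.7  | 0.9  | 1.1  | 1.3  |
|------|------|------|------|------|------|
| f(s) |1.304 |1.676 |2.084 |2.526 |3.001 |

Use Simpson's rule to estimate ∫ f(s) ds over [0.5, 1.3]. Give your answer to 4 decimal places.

1.6854

h = 0.2, n = 4.
(h/3)·[y₀ + 4y₁ + 2y₂ + 4y₃ + y₄] = 0.066667·(25.281) = 1.6854.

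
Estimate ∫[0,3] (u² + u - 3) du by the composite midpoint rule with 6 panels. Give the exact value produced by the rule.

h = (3 − 0)/6 = 0.5.
Midpoints m₁,…,m₆ = 0.25, 0.75, 1.25, 1.75, 2.25, 2.75.
f(m₁)=-2.6875, f(m₂)=-1.6875, f(m₃)=-0.1875, f(m₄)=1.8125, f(m₅)=4.3125, f(m₆)=7.3125.
h·[f(m₁) + f(m₂) + f(m₃) + f(m₄) + f(m₅) + f(m₆)] = 0.5·(8.875) = 4.4375.

4.4375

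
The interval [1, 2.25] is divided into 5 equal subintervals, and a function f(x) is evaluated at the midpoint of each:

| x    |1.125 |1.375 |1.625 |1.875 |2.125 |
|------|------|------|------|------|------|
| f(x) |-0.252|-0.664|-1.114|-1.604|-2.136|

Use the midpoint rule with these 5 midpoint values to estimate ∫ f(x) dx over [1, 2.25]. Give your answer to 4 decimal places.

h = 0.25, n = 5.
h·[y(m₁) + y(m₂) + y(m₃) + y(m₄) + y(m₅)] = 0.25·(-5.770) = -1.4425.

-1.4425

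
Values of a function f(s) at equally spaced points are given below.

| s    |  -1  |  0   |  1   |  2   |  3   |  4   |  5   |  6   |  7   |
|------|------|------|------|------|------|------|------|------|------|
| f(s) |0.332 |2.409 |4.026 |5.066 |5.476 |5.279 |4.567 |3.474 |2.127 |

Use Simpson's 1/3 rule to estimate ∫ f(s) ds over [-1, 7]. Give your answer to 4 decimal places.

31.8363

h = 1, n = 8.
(h/3)·[y₀ + 4y₁ + 2y₂ + 4y₃ + 2y₄ + 4y₅ + 2y₆ + 4y₇ + y₈] = 0.333333·(95.509) = 31.8363.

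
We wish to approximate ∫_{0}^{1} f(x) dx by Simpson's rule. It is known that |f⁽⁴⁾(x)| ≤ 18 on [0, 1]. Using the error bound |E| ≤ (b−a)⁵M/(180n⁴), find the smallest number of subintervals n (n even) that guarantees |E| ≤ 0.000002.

16

Need 18/(180n⁴) ≤ 0.000002.
n⁴ ≥ 18/(180·0.000002) = 50000 ⇒ n ≥ 14.9535, so the smallest even n is 16. (n must be even for Simpson's rule.)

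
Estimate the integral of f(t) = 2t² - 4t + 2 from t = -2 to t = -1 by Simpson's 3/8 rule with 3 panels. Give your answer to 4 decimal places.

h = (-1 − (-2))/3 = 0.333333.
Nodes t₀,…,t₃ = -2, -1.666667, -1.333333, -1.
f(t) = 2t² - 4t + 2: f₀=18, f₁=14.222222, f₂=10.888889, f₃=8.
(3h/8)·[f₀ + 3f₁ + 3f₂ + f₃] = 0.125·(101.333333) = 12.6667.

12.6667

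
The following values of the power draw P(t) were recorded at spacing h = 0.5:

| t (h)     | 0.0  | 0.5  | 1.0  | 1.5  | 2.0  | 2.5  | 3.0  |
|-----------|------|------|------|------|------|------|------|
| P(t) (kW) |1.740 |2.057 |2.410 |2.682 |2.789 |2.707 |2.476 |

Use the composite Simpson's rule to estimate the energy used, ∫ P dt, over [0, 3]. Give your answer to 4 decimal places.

h = 0.5, n = 6.
(h/3)·[y₀ + 4y₁ + 2y₂ + 4y₃ + 2y₄ + 4y₅ + y₆] = 0.166667·(44.398) = 7.3997.

7.3997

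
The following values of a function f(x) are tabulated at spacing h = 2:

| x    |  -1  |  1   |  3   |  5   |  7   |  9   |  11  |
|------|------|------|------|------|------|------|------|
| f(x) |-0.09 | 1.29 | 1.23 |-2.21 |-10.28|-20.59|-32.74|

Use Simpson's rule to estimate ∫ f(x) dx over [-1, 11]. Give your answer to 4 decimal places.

h = 2, n = 6.
(h/3)·[y₀ + 4y₁ + 2y₂ + 4y₃ + 2y₄ + 4y₅ + y₆] = 0.666667·(-136.97) = -91.3133.

-91.3133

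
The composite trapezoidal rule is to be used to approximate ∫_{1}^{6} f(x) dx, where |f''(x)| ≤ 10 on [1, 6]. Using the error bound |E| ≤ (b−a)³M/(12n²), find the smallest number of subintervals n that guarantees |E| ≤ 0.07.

39

Need 1250/(12n²) ≤ 0.07.
n² ≥ 1250/(12·0.07) = 1488.1 ⇒ n ≥ 38.5758, so the smallest n is 39.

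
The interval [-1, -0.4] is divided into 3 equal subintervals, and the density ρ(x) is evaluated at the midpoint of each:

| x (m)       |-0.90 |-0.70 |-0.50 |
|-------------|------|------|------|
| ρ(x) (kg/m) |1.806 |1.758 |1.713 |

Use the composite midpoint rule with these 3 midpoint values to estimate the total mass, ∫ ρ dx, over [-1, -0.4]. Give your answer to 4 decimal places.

h = 0.2, n = 3.
h·[y(m₁) + y(m₂) + y(m₃)] = 0.2·(5.277) = 1.0554.

1.0554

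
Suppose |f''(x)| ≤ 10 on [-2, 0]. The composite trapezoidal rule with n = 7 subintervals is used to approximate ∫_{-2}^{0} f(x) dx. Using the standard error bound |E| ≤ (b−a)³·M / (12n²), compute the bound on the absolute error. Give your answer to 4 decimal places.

|E| ≤ (2)³·10 / (12·7²) = 80/588 = 0.1361.

0.1361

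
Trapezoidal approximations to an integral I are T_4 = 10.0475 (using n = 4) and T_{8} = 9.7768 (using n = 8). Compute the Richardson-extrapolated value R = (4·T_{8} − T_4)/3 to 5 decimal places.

9.68657

R = (4·T_{8} − T_4) / 3 = (4·9.7768 − 10.0475)/3 = (29.0597)/3 = 9.68657.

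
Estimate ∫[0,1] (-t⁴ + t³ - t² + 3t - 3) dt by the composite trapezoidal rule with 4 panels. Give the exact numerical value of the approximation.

-1.798828125

h = (1 − 0)/4 = 0.25.
Nodes t₀,…,t₄ = 0, 0.25, 0.5, 0.75, 1.
f(t) = -t⁴ + t³ - t² + 3t - 3: f₀=-3, f₁=-2.30078125, f₂=-1.6875, f₃=-1.20703125, f₄=-1.
(h/2)·[f₀ + 2f₁ + 2f₂ + 2f₃ + f₄] = 0.125·(-14.390625) = -1.798828125.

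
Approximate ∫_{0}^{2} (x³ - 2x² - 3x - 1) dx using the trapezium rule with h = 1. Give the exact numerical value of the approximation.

h = (2 − 0)/2 = 1.
Nodes x₀,…,x₂ = 0, 1, 2.
f(x) = x³ - 2x² - 3x - 1: f₀=-1, f₁=-5, f₂=-7.
(h/2)·[f₀ + 2f₁ + f₂] = 0.5·(-18) = -9.

-9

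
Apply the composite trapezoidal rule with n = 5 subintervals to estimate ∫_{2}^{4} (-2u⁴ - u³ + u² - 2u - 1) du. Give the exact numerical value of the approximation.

-458.52992

h = (4 − 2)/5 = 0.4.
Nodes u₀,…,u₅ = 2, 2.4, 2.8, 3.2, 3.6, 4.
f(u) = -2u⁴ - u³ + u² - 2u - 1: f₀=-41, f₁=-80.2192, f₂=-143.6432, f₃=-239.6432, f₄=-377.8192, f₅=-569.
(h/2)·[f₀ + 2f₁ + 2f₂ + 2f₃ + 2f₄ + f₅] = 0.2·(-2292.6496) = -458.52992.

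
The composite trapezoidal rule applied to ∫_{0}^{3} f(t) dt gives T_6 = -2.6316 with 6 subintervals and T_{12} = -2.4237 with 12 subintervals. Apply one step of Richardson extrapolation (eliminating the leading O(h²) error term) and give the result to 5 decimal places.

-2.35440

R = (4·T_{12} − T_6) / 3 = (4·(-2.4237) − (-2.6316))/3 = (-7.0632)/3 = -2.35440.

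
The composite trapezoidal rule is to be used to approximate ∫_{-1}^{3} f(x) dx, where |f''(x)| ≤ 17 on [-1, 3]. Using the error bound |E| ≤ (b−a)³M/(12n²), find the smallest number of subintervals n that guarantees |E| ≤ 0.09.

32

Need 1088/(12n²) ≤ 0.09.
n² ≥ 1088/(12·0.09) = 1007.41 ⇒ n ≥ 31.7397, so the smallest n is 32.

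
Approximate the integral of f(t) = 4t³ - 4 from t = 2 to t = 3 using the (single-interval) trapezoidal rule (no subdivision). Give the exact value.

66

T = (b−a)/2 · [f(2) + f(3)] = 0.5·[28 + 104] = 66.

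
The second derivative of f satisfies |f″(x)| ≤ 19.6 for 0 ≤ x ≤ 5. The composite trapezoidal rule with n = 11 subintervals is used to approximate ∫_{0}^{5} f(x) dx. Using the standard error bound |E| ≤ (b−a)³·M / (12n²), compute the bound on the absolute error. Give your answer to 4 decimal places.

|E| ≤ (5)³·19.6 / (12·11²) = 2450/1452 = 1.6873.

1.6873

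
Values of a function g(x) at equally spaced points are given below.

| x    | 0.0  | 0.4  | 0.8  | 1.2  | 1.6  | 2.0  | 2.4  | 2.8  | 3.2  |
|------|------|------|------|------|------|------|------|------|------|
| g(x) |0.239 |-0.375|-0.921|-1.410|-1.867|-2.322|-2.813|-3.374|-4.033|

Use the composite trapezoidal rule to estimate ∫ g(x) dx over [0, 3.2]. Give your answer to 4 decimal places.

h = 0.4, n = 8.
(h/2)·[y₀ + 2y₁ + 2y₂ + 2y₃ + 2y₄ + 2y₅ + 2y₆ + 2y₇ + y₈] = 0.2·(-29.958) = -5.9916.

-5.9916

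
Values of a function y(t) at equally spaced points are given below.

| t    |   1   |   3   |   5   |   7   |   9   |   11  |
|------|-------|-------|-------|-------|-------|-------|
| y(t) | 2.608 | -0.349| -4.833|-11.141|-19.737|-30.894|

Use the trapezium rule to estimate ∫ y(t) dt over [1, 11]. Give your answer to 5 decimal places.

h = 2, n = 5.
(h/2)·[y₀ + 2y₁ + 2y₂ + 2y₃ + 2y₄ + y₅] = 1·(-100.406) = -100.40600.

-100.40600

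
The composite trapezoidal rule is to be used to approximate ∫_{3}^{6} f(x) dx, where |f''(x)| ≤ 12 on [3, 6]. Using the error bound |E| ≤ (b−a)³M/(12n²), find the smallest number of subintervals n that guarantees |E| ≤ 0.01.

52

Need 324/(12n²) ≤ 0.01.
n² ≥ 324/(12·0.01) = 2700 ⇒ n ≥ 51.9615, so the smallest n is 52.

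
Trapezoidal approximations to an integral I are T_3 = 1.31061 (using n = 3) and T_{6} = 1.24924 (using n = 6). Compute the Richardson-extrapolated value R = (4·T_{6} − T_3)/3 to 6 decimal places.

1.228783

R = (4·T_{6} − T_3) / 3 = (4·1.24924 − 1.31061)/3 = (3.68635)/3 = 1.228783.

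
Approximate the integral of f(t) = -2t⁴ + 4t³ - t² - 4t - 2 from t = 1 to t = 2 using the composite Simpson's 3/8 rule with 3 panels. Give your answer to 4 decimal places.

h = (2 − 1)/3 = 0.333333.
Nodes t₀,…,t₃ = 1, 1.333333, 1.666667, 2.
f(t) = -2t⁴ + 4t³ - t² - 4t - 2: f₀=-5, f₁=-5.950617, f₂=-8.358025, f₃=-14.
(3h/8)·[f₀ + 3f₁ + 3f₂ + f₃] = 0.125·(-61.925926) = -7.7407.

-7.7407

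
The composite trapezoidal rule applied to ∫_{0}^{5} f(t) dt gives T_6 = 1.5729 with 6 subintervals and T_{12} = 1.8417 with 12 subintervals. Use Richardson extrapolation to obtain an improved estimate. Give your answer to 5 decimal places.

1.93130

R = (4·T_{12} − T_6) / 3 = (4·1.8417 − 1.5729)/3 = (5.7939)/3 = 1.93130.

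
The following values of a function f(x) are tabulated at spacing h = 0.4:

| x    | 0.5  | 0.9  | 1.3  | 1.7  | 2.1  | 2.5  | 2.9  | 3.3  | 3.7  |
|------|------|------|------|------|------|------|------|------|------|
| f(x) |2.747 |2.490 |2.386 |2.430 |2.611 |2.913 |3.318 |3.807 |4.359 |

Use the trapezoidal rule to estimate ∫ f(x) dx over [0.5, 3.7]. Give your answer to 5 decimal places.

h = 0.4, n = 8.
(h/2)·[y₀ + 2y₁ + 2y₂ + 2y₃ + 2y₄ + 2y₅ + 2y₆ + 2y₇ + y₈] = 0.2·(47.016) = 9.40320.

9.40320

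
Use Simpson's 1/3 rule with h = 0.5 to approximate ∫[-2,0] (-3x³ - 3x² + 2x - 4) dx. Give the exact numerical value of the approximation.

h = (0 − (-2))/4 = 0.5.
Nodes x₀,…,x₄ = -2, -1.5, -1, -0.5, 0.
f(x) = -3x³ - 3x² + 2x - 4: f₀=4, f₁=-3.625, f₂=-6, f₃=-5.375, f₄=-4.
(h/3)·[f₀ + 4f₁ + 2f₂ + 4f₃ + f₄] = 0.166667·(-48) = -8.

-8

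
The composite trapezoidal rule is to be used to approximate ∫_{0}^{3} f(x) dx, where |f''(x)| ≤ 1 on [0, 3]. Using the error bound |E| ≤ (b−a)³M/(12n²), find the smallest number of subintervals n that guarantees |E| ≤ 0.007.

Need 27/(12n²) ≤ 0.007.
n² ≥ 27/(12·0.007) = 321.429 ⇒ n ≥ 17.9284, so the smallest n is 18.

18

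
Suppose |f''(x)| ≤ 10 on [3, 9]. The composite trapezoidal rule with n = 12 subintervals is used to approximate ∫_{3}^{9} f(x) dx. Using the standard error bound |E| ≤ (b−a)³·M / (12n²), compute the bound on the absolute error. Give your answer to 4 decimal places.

|E| ≤ (6)³·10 / (12·12²) = 2160/1728 = 1.2500.

1.2500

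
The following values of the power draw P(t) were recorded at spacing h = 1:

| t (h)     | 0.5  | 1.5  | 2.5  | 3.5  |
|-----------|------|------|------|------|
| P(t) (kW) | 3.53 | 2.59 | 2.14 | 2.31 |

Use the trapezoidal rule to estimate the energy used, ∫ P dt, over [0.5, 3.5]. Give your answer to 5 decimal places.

h = 1, n = 3.
(h/2)·[y₀ + 2y₁ + 2y₂ + y₃] = 0.5·(15.30) = 7.65000.

7.65000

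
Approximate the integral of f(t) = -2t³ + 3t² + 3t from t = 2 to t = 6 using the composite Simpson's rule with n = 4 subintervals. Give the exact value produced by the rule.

h = (6 − 2)/4 = 1.
Nodes t₀,…,t₄ = 2, 3, 4, 5, 6.
f(t) = -2t³ + 3t² + 3t: f₀=2, f₁=-18, f₂=-68, f₃=-160, f₄=-306.
(h/3)·[f₀ + 4f₁ + 2f₂ + 4f₃ + f₄] = 0.333333·(-1152) = -384.

-384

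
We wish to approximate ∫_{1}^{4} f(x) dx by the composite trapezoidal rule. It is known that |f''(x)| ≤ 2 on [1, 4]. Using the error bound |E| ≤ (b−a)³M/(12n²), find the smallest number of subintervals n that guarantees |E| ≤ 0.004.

Need 54/(12n²) ≤ 0.004.
n² ≥ 54/(12·0.004) = 1125 ⇒ n ≥ 33.5410, so the smallest n is 34.

34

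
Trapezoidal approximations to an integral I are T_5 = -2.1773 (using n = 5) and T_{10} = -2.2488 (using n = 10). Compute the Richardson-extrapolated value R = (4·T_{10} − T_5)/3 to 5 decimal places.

R = (4·T_{10} − T_5) / 3 = (4·(-2.2488) − (-2.1773))/3 = (-6.8179)/3 = -2.27263.

-2.27263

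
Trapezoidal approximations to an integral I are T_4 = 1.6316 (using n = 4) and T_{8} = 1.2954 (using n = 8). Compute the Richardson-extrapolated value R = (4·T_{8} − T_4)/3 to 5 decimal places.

R = (4·T_{8} − T_4) / 3 = (4·1.2954 − 1.6316)/3 = (3.5500)/3 = 1.18333.

1.18333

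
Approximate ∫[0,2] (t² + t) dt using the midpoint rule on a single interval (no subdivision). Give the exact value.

M = (b−a)·f(1) = 2·(2) = 4.

4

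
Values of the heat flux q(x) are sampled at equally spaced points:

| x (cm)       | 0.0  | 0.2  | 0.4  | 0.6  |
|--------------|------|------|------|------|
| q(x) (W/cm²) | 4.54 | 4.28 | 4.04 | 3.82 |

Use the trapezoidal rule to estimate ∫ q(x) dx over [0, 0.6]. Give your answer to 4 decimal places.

2.5000

h = 0.2, n = 3.
(h/2)·[y₀ + 2y₁ + 2y₂ + y₃] = 0.1·(25.00) = 2.5000.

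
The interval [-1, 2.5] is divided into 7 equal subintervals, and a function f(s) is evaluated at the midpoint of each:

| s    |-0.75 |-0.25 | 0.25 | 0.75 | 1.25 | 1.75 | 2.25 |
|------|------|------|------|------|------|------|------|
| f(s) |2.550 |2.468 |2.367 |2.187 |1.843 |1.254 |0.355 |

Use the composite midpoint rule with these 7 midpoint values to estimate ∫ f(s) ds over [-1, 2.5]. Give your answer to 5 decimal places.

h = 0.5, n = 7.
h·[y(m₁) + y(m₂) + y(m₃) + y(m₄) + y(m₅) + y(m₆) + y(m₇)] = 0.5·(13.024) = 6.51200.

6.51200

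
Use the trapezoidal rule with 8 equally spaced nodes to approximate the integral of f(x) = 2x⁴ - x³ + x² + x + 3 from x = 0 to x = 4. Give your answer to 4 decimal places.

h = (4 − 0)/7 = 0.571429.
Nodes x₀,…,x₇ = 0, 0.571429, 1.142857, 1.714286, 2.285714, 2.857143, 3.428571, 4.
f(x) = 2x⁴ - x³ + x² + x + 3: f₀=3, f₁=3.924615, f₂=7.368180, f₃=19.887963, f₄=53.159100, f₅=123.974594, f₆=254.245314, f₇=471.
(h/2)·[f₀ + 2f₁ + 2f₂ + 2f₃ + 2f₄ + 2f₅ + 2f₆ + f₇] = 0.285714·(1399.119534) = 399.7484.

399.7484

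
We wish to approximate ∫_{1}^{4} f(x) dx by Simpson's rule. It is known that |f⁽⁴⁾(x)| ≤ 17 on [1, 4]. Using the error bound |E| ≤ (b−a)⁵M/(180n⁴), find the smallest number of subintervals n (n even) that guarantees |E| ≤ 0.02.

Need 4131/(180n⁴) ≤ 0.02.
n⁴ ≥ 4131/(180·0.02) = 1147.5 ⇒ n ≥ 5.8202, so the smallest even n is 6. (n must be even for Simpson's rule.)

6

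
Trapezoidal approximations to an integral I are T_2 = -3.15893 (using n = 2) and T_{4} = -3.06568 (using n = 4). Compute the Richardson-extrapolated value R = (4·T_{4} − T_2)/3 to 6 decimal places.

-3.034597

R = (4·T_{4} − T_2) / 3 = (4·(-3.06568) − (-3.15893))/3 = (-9.10379)/3 = -3.034597.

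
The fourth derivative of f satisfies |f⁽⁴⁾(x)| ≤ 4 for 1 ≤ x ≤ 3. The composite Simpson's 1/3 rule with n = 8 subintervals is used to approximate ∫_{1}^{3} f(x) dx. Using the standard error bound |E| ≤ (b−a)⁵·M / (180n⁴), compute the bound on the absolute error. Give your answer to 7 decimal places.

|E| ≤ (2)⁵·4 / (180·8⁴) = 128/737280 = 0.0001736.

0.0001736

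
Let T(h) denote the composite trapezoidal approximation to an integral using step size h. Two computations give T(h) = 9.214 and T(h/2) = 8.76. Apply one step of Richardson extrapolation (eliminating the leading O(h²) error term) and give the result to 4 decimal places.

R = (4·T(h/2) − T(h)) / 3 = (4·8.76 − 9.214)/3 = (25.826)/3 = 8.6087.

8.6087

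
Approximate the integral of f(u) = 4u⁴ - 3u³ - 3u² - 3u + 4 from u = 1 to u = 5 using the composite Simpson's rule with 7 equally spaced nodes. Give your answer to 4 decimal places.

h = (5 − 1)/6 = 0.666667.
Nodes u₀,…,u₆ = 1, 1.666667, 2.333333, 3, 3.666667, 4.333333, 5.
f(u) = 4u⁴ - 3u³ - 3u² - 3u + 4: f₀=-1, f₁=7.641975, f₂=61.123457, f₃=211, f₄=527.790123, f₅=1100.975309, f₆=2039.
(h/3)·[f₀ + 4f₁ + 2f₂ + 4f₃ + 2f₄ + 4f₅ + f₆] = 0.222222·(8494.296296) = 1887.6214.

1887.6214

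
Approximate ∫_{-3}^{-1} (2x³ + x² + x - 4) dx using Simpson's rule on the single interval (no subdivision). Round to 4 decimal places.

S = (b−a)/6 · [f(-3) + 4f(-2) + f(-1)] = 0.333333·[(-52) + 4·(-18) + (-6)] = -43.3333.

-43.3333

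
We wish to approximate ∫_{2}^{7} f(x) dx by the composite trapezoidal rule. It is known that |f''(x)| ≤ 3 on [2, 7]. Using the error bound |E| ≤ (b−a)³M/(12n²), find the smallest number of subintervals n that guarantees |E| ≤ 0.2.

Need 375/(12n²) ≤ 0.2.
n² ≥ 375/(12·0.2) = 156.25 ⇒ n ≥ 12.5000, so the smallest n is 13.

13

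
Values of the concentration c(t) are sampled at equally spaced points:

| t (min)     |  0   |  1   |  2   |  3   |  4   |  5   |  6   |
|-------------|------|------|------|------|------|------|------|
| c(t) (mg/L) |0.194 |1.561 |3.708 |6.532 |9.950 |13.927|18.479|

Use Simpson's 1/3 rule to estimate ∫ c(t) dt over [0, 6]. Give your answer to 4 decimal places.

44.6897

h = 1, n = 6.
(h/3)·[y₀ + 4y₁ + 2y₂ + 4y₃ + 2y₄ + 4y₅ + y₆] = 0.333333·(134.069) = 44.6897.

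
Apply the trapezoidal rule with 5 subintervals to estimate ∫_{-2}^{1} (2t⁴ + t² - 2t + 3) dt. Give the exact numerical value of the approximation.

h = (1 − (-2))/5 = 0.6.
Nodes t₀,…,t₅ = -2, -1.4, -0.8, -0.2, 0.4, 1.
f(t) = 2t⁴ + t² - 2t + 3: f₀=43, f₁=15.4432, f₂=6.0592, f₃=3.4432, f₄=2.4112, f₅=4.
(h/2)·[f₀ + 2f₁ + 2f₂ + 2f₃ + 2f₄ + f₅] = 0.3·(101.7136) = 30.51408.

30.51408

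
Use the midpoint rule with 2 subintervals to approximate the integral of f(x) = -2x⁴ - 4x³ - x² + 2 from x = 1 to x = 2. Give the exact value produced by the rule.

-26.7578125

h = (2 − 1)/2 = 0.5.
Midpoints m₁,…,m₂ = 1.25, 1.75.
f(m₁)=-12.2578125, f(m₂)=-41.2578125.
h·[f(m₁) + f(m₂)] = 0.5·(-53.515625) = -26.7578125.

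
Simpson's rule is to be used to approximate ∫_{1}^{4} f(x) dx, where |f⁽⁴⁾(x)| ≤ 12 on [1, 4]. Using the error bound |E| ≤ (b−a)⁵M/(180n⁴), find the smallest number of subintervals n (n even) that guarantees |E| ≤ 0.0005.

14

Need 2916/(180n⁴) ≤ 0.0005.
n⁴ ≥ 2916/(180·0.0005) = 32400 ⇒ n ≥ 13.4164, so the smallest even n is 14. (n must be even for Simpson's rule.)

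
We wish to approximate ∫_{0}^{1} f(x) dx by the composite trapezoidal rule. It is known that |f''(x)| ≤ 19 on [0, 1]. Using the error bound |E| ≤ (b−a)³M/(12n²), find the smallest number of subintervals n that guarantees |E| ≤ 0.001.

40

Need 19/(12n²) ≤ 0.001.
n² ≥ 19/(12·0.001) = 1583.33 ⇒ n ≥ 39.7911, so the smallest n is 40.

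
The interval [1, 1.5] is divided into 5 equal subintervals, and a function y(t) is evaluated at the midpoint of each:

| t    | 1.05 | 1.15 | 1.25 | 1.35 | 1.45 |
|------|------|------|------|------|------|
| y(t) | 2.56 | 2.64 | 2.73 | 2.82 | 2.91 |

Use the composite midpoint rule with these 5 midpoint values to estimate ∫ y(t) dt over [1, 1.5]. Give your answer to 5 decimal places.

h = 0.1, n = 5.
h·[y(m₁) + y(m₂) + y(m₃) + y(m₄) + y(m₅)] = 0.1·(13.66) = 1.36600.

1.36600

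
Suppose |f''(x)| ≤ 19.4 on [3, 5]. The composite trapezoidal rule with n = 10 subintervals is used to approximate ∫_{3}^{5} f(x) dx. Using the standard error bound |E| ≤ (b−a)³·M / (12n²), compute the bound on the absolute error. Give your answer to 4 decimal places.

|E| ≤ (2)³·19.4 / (12·10²) = 155.2/1200 = 0.1293.

0.1293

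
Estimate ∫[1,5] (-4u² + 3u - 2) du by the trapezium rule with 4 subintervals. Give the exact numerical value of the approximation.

-140

h = (5 − 1)/4 = 1.
Nodes u₀,…,u₄ = 1, 2, 3, 4, 5.
f(u) = -4u² + 3u - 2: f₀=-3, f₁=-12, f₂=-29, f₃=-54, f₄=-87.
(h/2)·[f₀ + 2f₁ + 2f₂ + 2f₃ + f₄] = 0.5·(-280) = -140.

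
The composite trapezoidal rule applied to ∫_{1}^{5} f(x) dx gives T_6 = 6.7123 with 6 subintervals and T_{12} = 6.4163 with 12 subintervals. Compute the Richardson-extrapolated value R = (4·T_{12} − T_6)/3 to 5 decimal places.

6.31763

R = (4·T_{12} − T_6) / 3 = (4·6.4163 − 6.7123)/3 = (18.9529)/3 = 6.31763.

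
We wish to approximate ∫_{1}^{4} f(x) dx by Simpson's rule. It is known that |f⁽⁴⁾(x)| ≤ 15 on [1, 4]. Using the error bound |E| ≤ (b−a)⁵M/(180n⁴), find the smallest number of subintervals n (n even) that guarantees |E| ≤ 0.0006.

Need 3645/(180n⁴) ≤ 0.0006.
n⁴ ≥ 3645/(180·0.0006) = 33750 ⇒ n ≥ 13.5540, so the smallest even n is 14. (n must be even for Simpson's rule.)

14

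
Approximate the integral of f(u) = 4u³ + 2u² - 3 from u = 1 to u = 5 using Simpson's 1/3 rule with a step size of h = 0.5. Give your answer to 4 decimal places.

h = (5 − 1)/8 = 0.5.
Nodes u₀,…,u₈ = 1, 1.5, 2, 2.5, 3, 3.5, 4, 4.5, 5.
f(u) = 4u³ + 2u² - 3: f₀=3, f₁=15, f₂=37, f₃=72, f₄=123, f₅=193, f₆=285, f₇=402, f₈=547.
(h/3)·[f₀ + 4f₁ + 2f₂ + 4f₃ + 2f₄ + 4f₅ + 2f₆ + 4f₇ + f₈] = 0.166667·(4168) = 694.6667.

694.6667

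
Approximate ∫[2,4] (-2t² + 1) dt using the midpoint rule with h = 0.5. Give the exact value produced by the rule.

h = (4 − 2)/4 = 0.5.
Midpoints m₁,…,m₄ = 2.25, 2.75, 3.25, 3.75.
f(m₁)=-9.125, f(m₂)=-14.125, f(m₃)=-20.125, f(m₄)=-27.125.
h·[f(m₁) + f(m₂) + f(m₃) + f(m₄)] = 0.5·(-70.5) = -35.25.

-35.25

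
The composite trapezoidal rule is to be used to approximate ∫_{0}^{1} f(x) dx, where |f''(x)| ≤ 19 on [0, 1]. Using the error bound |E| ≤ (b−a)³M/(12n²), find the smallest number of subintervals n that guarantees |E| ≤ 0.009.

14

Need 19/(12n²) ≤ 0.009.
n² ≥ 19/(12·0.009) = 175.926 ⇒ n ≥ 13.2637, so the smallest n is 14.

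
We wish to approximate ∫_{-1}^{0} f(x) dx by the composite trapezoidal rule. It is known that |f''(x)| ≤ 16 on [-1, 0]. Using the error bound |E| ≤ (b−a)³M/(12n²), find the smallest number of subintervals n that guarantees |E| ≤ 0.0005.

Need 16/(12n²) ≤ 0.0005.
n² ≥ 16/(12·0.0005) = 2666.67 ⇒ n ≥ 51.6398, so the smallest n is 52.

52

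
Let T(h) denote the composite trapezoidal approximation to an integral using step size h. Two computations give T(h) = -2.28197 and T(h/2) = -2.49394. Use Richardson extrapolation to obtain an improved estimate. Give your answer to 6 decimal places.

-2.564597

R = (4·T(h/2) − T(h)) / 3 = (4·(-2.49394) − (-2.28197))/3 = (-7.69379)/3 = -2.564597.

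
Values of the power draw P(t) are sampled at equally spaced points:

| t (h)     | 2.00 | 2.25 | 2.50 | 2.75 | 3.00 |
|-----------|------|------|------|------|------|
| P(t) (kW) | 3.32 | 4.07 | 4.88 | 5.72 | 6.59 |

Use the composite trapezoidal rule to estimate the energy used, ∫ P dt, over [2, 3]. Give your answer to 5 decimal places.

h = 0.25, n = 4.
(h/2)·[y₀ + 2y₁ + 2y₂ + 2y₃ + y₄] = 0.125·(39.25) = 4.90625.

4.90625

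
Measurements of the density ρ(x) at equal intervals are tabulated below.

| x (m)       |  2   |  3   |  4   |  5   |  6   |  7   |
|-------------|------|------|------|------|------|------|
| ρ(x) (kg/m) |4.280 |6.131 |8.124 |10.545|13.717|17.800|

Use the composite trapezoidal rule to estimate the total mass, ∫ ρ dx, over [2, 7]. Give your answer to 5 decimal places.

49.55700

h = 1, n = 5.
(h/2)·[y₀ + 2y₁ + 2y₂ + 2y₃ + 2y₄ + y₅] = 0.5·(99.114) = 49.55700.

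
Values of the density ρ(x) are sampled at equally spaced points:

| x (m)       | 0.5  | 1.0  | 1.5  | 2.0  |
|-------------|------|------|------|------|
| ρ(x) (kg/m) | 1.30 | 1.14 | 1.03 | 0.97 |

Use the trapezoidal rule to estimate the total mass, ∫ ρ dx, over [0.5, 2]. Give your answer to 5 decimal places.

1.65250

h = 0.5, n = 3.
(h/2)·[y₀ + 2y₁ + 2y₂ + y₃] = 0.25·(6.61) = 1.65250.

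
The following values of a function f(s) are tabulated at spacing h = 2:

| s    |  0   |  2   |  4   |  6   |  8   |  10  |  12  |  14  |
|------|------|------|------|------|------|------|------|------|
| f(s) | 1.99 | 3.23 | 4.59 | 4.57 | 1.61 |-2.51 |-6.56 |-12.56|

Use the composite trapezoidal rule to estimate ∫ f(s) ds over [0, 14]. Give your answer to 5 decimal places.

-0.71000

h = 2, n = 7.
(h/2)·[y₀ + 2y₁ + 2y₂ + 2y₃ + 2y₄ + 2y₅ + 2y₆ + y₇] = 1·(-0.71) = -0.71000.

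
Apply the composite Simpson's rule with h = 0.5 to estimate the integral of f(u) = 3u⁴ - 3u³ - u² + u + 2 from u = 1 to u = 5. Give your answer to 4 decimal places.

1385.1667

h = (5 − 1)/8 = 0.5.
Nodes u₀,…,u₈ = 1, 1.5, 2, 2.5, 3, 3.5, 4, 4.5, 5.
f(u) = 3u⁴ - 3u³ - u² + u + 2: f₀=2, f₁=6.3125, f₂=24, f₃=68.5625, f₄=158, f₅=314.8125, f₆=566, f₇=943.0625, f₈=1482.
(h/3)·[f₀ + 4f₁ + 2f₂ + 4f₃ + 2f₄ + 4f₅ + 2f₆ + 4f₇ + f₈] = 0.166667·(8311) = 1385.1667.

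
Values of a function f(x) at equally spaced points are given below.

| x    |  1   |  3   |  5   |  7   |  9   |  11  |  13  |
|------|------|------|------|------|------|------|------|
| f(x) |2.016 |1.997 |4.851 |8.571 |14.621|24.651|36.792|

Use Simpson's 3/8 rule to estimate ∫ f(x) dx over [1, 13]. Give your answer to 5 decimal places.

h = 2, n = 6.
(3h/8)·[y₀ + 3y₁ + 3y₂ + 2y₃ + 3y₄ + 3y₅ + y₆] = 0.75·(194.310) = 145.73250.

145.73250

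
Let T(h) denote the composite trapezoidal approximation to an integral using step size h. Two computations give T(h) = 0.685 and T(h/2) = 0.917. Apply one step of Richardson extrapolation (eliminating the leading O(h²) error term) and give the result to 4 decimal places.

R = (4·T(h/2) − T(h)) / 3 = (4·0.917 − 0.685)/3 = (2.983)/3 = 0.9943.

0.9943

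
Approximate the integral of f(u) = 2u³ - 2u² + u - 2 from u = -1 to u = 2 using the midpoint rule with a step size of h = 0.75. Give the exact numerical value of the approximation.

h = (2 − (-1))/4 = 0.75.
Midpoints m₁,…,m₄ = -0.625, 0.125, 0.875, 1.625.
f(m₁)=-3.89453125, f(m₂)=-1.90234375, f(m₃)=-1.31640625, f(m₄)=2.92578125.
h·[f(m₁) + f(m₂) + f(m₃) + f(m₄)] = 0.75·(-4.1875) = -3.140625.

-3.140625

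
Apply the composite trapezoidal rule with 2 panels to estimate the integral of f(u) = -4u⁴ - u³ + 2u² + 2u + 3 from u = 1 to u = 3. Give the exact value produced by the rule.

h = (3 − 1)/2 = 1.
Nodes u₀,…,u₂ = 1, 2, 3.
f(u) = -4u⁴ - u³ + 2u² + 2u + 3: f₀=2, f₁=-57, f₂=-324.
(h/2)·[f₀ + 2f₁ + f₂] = 0.5·(-436) = -218.

-218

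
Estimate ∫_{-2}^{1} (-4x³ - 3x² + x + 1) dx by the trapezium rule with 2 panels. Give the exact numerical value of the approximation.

h = (1 − (-2))/2 = 1.5.
Nodes x₀,…,x₂ = -2, -0.5, 1.
f(x) = -4x³ - 3x² + x + 1: f₀=19, f₁=0.25, f₂=-5.
(h/2)·[f₀ + 2f₁ + f₂] = 0.75·(14.5) = 10.875.

10.875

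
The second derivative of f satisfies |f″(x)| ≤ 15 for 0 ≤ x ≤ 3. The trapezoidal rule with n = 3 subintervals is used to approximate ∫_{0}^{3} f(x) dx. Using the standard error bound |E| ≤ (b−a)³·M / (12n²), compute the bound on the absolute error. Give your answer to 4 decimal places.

3.7500

|E| ≤ (3)³·15 / (12·3²) = 405/108 = 3.7500.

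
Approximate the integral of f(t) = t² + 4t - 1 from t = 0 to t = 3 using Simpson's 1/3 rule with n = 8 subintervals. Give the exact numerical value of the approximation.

h = (3 − 0)/8 = 0.375.
Nodes t₀,…,t₈ = 0, 0.375, 0.75, 1.125, 1.5, 1.875, 2.25, 2.625, 3.
f(t) = t² + 4t - 1: f₀=-1, f₁=0.640625, f₂=2.5625, f₃=4.765625, f₄=7.25, f₅=10.015625, f₆=13.0625, f₇=16.390625, f₈=20.
(h/3)·[f₀ + 4f₁ + 2f₂ + 4f₃ + 2f₄ + 4f₅ + 2f₆ + 4f₇ + f₈] = 0.125·(192) = 24.

24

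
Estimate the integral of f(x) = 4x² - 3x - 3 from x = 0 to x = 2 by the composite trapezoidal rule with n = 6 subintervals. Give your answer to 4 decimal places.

h = (2 − 0)/6 = 0.333333.
Nodes x₀,…,x₆ = 0, 0.333333, 0.666667, 1, 1.333333, 1.666667, 2.
f(x) = 4x² - 3x - 3: f₀=-3, f₁=-3.555556, f₂=-3.222222, f₃=-2, f₄=0.111111, f₅=3.111111, f₆=7.
(h/2)·[f₀ + 2f₁ + 2f₂ + 2f₃ + 2f₄ + 2f₅ + f₆] = 0.166667·(-7.111111) = -1.1852.

-1.1852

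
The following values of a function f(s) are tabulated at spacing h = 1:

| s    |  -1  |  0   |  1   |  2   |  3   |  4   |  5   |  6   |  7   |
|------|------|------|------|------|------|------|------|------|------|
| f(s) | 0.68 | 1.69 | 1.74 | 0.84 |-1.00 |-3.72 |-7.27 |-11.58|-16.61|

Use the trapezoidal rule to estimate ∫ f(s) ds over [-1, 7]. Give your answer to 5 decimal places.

h = 1, n = 8.
(h/2)·[y₀ + 2y₁ + 2y₂ + 2y₃ + 2y₄ + 2y₅ + 2y₆ + 2y₇ + y₈] = 0.5·(-54.53) = -27.26500.

-27.26500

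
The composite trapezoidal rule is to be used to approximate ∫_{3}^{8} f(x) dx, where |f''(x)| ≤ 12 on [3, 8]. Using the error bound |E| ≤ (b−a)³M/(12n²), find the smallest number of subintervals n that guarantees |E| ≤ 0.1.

Need 1500/(12n²) ≤ 0.1.
n² ≥ 1500/(12·0.1) = 1250 ⇒ n ≥ 35.3553, so the smallest n is 36.

36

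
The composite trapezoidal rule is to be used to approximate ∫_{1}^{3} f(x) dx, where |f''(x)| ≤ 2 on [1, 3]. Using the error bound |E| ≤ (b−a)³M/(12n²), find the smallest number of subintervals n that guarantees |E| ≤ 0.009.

13

Need 16/(12n²) ≤ 0.009.
n² ≥ 16/(12·0.009) = 148.148 ⇒ n ≥ 12.1716, so the smallest n is 13.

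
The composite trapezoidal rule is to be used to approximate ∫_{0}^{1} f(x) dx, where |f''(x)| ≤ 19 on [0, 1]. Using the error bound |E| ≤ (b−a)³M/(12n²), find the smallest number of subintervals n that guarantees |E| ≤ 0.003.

23

Need 19/(12n²) ≤ 0.003.
n² ≥ 19/(12·0.003) = 527.778 ⇒ n ≥ 22.9734, so the smallest n is 23.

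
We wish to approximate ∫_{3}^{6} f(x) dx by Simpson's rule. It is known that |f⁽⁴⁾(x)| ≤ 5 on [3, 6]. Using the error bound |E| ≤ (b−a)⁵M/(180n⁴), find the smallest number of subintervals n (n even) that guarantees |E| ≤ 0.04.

4

Need 1215/(180n⁴) ≤ 0.04.
n⁴ ≥ 1215/(180·0.04) = 168.75 ⇒ n ≥ 3.6042, so the smallest even n is 4. (n must be even for Simpson's rule.)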